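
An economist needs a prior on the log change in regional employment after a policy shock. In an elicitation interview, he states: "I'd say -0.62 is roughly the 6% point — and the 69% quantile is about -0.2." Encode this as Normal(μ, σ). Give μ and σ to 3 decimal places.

μ = -0.302, σ = 0.205

For Normal(μ,σ), the p-quantile is μ + z_p·σ. Here z_{0.06} = -1.555, z_{0.69} = 0.4959.
So -0.62 = μ − 1.555σ and -0.2 = μ + 0.4959σ.
Subtracting: σ = (-0.2 − -0.62)/(0.4959 − (-1.555)) = 0.205.
Then μ = -0.62 − (-1.555)·0.205 = -0.302.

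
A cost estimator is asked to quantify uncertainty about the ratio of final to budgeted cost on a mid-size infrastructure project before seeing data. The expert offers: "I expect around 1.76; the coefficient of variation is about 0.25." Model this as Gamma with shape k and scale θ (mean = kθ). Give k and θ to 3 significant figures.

k ≈ 16, θ ≈ 0.11

For Gamma(k, scale θ): mean = kθ, variance = kθ², so CV = 1/√k.
CV = 0.25, hence k = 1/CV² = 16.
Then θ = mean/k = 1.76/16 = 0.11.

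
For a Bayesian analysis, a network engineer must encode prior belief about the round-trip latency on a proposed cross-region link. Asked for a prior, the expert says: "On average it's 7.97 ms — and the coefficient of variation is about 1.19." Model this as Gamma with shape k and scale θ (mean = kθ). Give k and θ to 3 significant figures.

k ≈ 0.706, θ ≈ 11.3

For Gamma(k, scale θ): mean = kθ, variance = kθ², so CV = 1/√k.
CV = 1.19, hence k = 1/CV² = 0.706.
Then θ = mean/k = 7.97/0.706 = 11.3.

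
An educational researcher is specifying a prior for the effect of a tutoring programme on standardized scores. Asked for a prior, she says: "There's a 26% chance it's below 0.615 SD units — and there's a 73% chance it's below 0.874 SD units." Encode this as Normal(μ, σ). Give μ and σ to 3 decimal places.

For Normal(μ,σ), the p-quantile is μ + z_p·σ. Here z_{0.26} = -0.6433, z_{0.73} = 0.6128.
So 0.615 = μ − 0.6433σ and 0.874 = μ + 0.6128σ.
Subtracting: σ = (0.874 − 0.615)/(0.6128 − (-0.6433)) = 0.206.
Then μ = 0.615 − (-0.6433)·0.206 = 0.748.

μ = 0.748, σ = 0.206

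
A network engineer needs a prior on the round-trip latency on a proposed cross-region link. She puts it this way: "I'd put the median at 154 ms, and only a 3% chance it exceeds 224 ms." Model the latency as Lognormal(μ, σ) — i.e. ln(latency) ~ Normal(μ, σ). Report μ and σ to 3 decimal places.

μ ≈ 5.037, σ ≈ 0.199

If T ~ Lognormal(μ,σ) then ln T ~ Normal(μ,σ), so the p-quantile of ln T is μ + z_p·σ.
ln(154) = 5.037 and ln(224) = 5.412; z_{0.5} = 0, z_{0.97} = 1.881.
σ = (5.412 − 5.037)/(1.881 − (0)) = 0.199.
μ = 5.037 − (0)·0.199 = 5.037.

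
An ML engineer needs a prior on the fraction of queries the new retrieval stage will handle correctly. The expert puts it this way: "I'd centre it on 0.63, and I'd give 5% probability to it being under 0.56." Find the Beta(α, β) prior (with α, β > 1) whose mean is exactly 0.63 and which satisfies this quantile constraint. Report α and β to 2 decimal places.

α ≈ 83.17, β ≈ 48.84

With mean 0.63 fixed, write α = 0.63s, β = 0.37s where s = α+β.
Need P(θ < 0.56) = 0.05 under Beta(0.63s, 0.37s). Normal approximation: (q−m)/√(m(1−m)/s) ≈ z_{0.05} = -1.64, so s ≈ 0.63·0.37·(-1.64)²/(0.56−0.63)² = 128.7.
At s = 128.7: P(θ<0.56) ≈ 0.052. Adjusting to match 0.05 gives s ≈ 132.01.
So α = 0.63·132.01 ≈ 83.17, β = 0.37·132.01 ≈ 48.84.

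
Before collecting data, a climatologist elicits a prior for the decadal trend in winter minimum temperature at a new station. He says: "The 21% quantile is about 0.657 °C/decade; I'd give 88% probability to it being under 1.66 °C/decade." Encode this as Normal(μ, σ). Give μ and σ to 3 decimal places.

μ = 1.065, σ = 0.506

For Normal(μ,σ), the p-quantile is μ + z_p·σ. Here z_{0.21} = -0.8064, z_{0.88} = 1.175.
So 0.657 = μ − 0.8064σ and 1.66 = μ + 1.175σ.
Subtracting: σ = (1.66 − 0.657)/(1.175 − (-0.8064)) = 0.506.
Then μ = 0.657 − (-0.8064)·0.506 = 1.065.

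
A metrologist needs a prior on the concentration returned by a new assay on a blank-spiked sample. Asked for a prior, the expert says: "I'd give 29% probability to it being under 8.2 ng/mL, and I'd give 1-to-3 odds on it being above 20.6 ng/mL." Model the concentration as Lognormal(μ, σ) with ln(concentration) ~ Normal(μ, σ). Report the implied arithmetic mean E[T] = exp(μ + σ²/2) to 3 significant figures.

If T ~ Lognormal(μ,σ) then ln T ~ Normal(μ,σ), so the p-quantile of ln T is μ + z_p·σ.
ln(8.2) = 2.104 and ln(20.6) = 3.025; z_{0.29} = -0.5534, z_{0.75} = 0.6745.
σ = (3.025 − 2.104)/(0.6745 − (-0.5534)) = 0.750.
μ = 2.104 − (-0.5534)·0.750 = 2.519.
E[T] = exp(μ + σ²/2) = exp(2.519 + 0.2814) = 16.5 ng/mL.

E[T] ≈ 16.5 ng/mL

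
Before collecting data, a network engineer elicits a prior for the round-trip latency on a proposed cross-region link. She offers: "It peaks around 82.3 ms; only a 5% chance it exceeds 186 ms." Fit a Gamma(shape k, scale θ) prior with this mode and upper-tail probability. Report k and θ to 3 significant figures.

k ≈ 5.13, θ ≈ 19.9

Gamma(k,θ) with k>1 has mode (k−1)θ, so θ = 82.3/(k−1).
Need P(X < 186) = 0.95 with θ tied to k this way. Start at k = 2, θ = 82.3: P(X<186) ≈ 0.660.
Too low — raise k to concentrate. Iterating converges to k ≈ 5.13.
Then θ = 82.3/(5.13−1) ≈ 19.9.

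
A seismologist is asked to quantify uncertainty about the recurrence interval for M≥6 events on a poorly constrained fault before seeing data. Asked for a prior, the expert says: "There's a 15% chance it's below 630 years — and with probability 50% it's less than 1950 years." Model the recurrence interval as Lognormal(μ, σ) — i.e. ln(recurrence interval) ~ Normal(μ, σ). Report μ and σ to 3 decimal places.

If T ~ Lognormal(μ,σ) then ln T ~ Normal(μ,σ), so the p-quantile of ln T is μ + z_p·σ.
ln(630) = 6.446 and ln(1950) = 7.576; z_{0.15} = -1.036, z_{0.5} = 0.
σ = (7.576 − 6.446)/(0 − (-1.036)) = 1.090.
μ = 6.446 − (-1.036)·1.090 = 7.576.

μ ≈ 7.576, σ ≈ 1.090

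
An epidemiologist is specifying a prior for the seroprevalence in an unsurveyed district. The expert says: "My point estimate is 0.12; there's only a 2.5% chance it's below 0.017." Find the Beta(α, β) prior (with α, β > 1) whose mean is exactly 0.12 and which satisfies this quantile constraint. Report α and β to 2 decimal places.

With mean 0.12 fixed, write α = 0.12s, β = 0.88s where s = α+β.
Need P(θ < 0.017) = 0.025 under Beta(0.12s, 0.88s). Normal approximation: (q−m)/√(m(1−m)/s) ≈ z_{0.025} = -1.96, so s ≈ 0.12·0.88·(-1.96)²/(0.017−0.12)² = 38.2.
At s = 38.2: P(θ<0.017) ≈ 0.001. Adjusting to match 0.025 gives s ≈ 17.47.
So α = 0.12·17.47 ≈ 2.10, β = 0.88·17.47 ≈ 15.37.

α ≈ 2.10, β ≈ 15.37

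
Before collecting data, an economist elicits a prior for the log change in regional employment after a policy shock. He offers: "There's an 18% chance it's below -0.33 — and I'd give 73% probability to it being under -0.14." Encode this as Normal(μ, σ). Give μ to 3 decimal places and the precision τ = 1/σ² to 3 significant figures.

μ = -0.216, τ = 64.7

For Normal(μ,σ), the p-quantile is μ + z_p·σ. Here z_{0.18} = -0.9154, z_{0.73} = 0.6128.
So -0.33 = μ − 0.9154σ and -0.14 = μ + 0.6128σ.
Subtracting: σ = (-0.14 − -0.33)/(0.6128 − (-0.9154)) = 0.124.
Then μ = -0.33 − (-0.9154)·0.124 = -0.216.
Precision τ = 1/σ² = 1/0.1243² = 64.7.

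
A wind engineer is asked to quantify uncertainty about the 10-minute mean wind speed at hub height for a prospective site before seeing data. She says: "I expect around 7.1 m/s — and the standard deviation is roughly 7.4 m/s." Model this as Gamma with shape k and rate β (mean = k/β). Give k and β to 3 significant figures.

k ≈ 0.921, β ≈ 0.13

For Gamma(k, rate β): mean = k/β, variance = k/β², so CV = 1/√k.
CV = SD/mean = 7.4/7.1 = 1.042, hence k = 1/CV² = 0.921.
Then β = k/mean = 0.921/7.1 = 0.13.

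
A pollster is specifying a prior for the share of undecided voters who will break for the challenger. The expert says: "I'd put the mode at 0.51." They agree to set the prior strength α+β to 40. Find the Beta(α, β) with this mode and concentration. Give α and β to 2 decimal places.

For α,β > 1 the Beta mode is (α−1)/(α+β−2). With α+β = 40, the mode is (α−1)/38.
Set (α−1)/38 = 0.51 → α = 1 + 0.51·38 = 20.38.
β = 40 − α = 19.62.

α = 20.38, β = 19.62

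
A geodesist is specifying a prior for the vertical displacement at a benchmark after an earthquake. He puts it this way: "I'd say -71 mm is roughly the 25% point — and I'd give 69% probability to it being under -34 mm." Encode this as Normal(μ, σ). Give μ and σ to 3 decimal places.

μ = -49.676, σ = 31.615

For Normal(μ,σ), the p-quantile is μ + z_p·σ. Here z_{0.25} = -0.6745, z_{0.69} = 0.4959.
So -71 = μ − 0.6745σ and -34 = μ + 0.4959σ.
Subtracting: σ = (-34 − -71)/(0.4959 − (-0.6745)) = 31.615.
Then μ = -71 − (-0.6745)·31.615 = -49.676.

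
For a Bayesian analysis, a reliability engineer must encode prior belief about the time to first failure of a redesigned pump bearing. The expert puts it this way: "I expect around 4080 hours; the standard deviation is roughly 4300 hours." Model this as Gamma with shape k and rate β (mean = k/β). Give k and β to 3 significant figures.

For Gamma(k, rate β): mean = k/β, variance = k/β², so CV = 1/√k.
CV = SD/mean = 4300/4080 = 1.054, hence k = 1/CV² = 0.9.
Then β = k/mean = 0.9/4080 = 0.000221.

k ≈ 0.9, β ≈ 0.000221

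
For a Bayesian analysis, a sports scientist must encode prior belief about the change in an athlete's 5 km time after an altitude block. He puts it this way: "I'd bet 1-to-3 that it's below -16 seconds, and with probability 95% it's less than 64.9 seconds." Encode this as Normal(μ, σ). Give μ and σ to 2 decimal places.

The p-quantile of Normal(μ,σ) is μ + z_p·σ, with z_{0.25} = -0.6745 and z_{0.95} = 1.645.
Eliminate σ: μ = (z₂·x₁ − z₁·x₂)/(z₂ − z₁) = (1.645·-16 − (-0.6745)·64.9)/2.319 = 7.53.
Then σ = (x₂ − x₁)/(z₂ − z₁) = (64.9 − -16)/2.319 = 34.88.

μ = 7.53, σ = 34.88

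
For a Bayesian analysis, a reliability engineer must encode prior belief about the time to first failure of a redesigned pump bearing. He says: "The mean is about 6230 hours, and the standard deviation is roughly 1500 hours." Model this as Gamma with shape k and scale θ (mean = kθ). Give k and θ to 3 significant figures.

k ≈ 17.3, θ ≈ 361

For Gamma(k, scale θ): mean = kθ, variance = kθ², so CV = 1/√k.
CV = SD/mean = 1500/6230 = 0.2408, hence k = 1/CV² = 17.3.
Then θ = mean/k = 6230/17.3 = 361.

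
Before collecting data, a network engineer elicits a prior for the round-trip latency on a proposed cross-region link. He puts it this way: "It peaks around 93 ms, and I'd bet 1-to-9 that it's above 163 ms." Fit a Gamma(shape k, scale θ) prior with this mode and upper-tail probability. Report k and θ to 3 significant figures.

Gamma(k,θ) with k>1 has mode (k−1)θ, so θ = 93/(k−1).
Need P(X < 163) = 0.9 with θ tied to k this way. Start at k = 2, θ = 93: P(X<163) ≈ 0.523.
Too low — raise k to concentrate. Iterating converges to k ≈ 7.03.
Then θ = 93/(7.03−1) ≈ 15.4.

k ≈ 7.03, θ ≈ 15.4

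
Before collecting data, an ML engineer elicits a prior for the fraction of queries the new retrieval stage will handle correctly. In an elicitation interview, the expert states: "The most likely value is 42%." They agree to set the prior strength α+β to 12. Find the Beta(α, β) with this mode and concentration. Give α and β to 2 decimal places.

For α,β > 1 the Beta mode is (α−1)/(α+β−2). With α+β = 12, the mode is (α−1)/10.
Set (α−1)/10 = 0.42 → α = 1 + 0.42·10 = 5.20.
β = 12 − α = 6.80.

α = 5.20, β = 6.80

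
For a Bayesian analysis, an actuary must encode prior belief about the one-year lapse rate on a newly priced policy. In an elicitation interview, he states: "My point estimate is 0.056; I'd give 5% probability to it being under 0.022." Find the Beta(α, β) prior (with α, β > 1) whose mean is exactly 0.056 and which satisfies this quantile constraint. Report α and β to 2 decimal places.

α ≈ 4.78, β ≈ 80.63

With mean 0.056 fixed, write α = 0.056s, β = 0.944s where s = α+β.
Need P(θ < 0.022) = 0.05 under Beta(0.056s, 0.944s). Normal approximation: (q−m)/√(m(1−m)/s) ≈ z_{0.05} = -1.64, so s ≈ 0.056·0.944·(-1.64)²/(0.022−0.056)² = 123.7.
At s = 123.7: P(θ<0.022) ≈ 0.021. Adjusting to match 0.05 gives s ≈ 85.41.
So α = 0.056·85.41 ≈ 4.78, β = 0.944·85.41 ≈ 80.63.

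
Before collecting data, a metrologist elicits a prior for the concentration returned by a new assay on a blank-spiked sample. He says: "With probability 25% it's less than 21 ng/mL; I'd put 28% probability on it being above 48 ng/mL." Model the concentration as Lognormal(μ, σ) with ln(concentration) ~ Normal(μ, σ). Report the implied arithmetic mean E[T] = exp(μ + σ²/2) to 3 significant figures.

If T ~ Lognormal(μ,σ) then ln T ~ Normal(μ,σ), so the p-quantile of ln T is μ + z_p·σ.
ln(21) = 3.045 and ln(48) = 3.871; z_{0.25} = -0.6745, z_{0.72} = 0.5828.
σ = (3.871 − 3.045)/(0.5828 − (-0.6745)) = 0.657.
μ = 3.045 − (-0.6745)·0.657 = 3.488.
E[T] = exp(μ + σ²/2) = exp(3.488 + 0.2161) = 40.6 ng/mL.

E[T] ≈ 40.6 ng/mL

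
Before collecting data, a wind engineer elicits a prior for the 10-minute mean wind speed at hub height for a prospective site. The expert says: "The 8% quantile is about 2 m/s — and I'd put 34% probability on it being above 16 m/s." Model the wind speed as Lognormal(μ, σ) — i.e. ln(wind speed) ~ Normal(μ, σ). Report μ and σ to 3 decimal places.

If T ~ Lognormal(μ,σ) then ln T ~ Normal(μ,σ), so the p-quantile of ln T is μ + z_p·σ.
ln(2) = 0.6931 and ln(16) = 2.773; z_{0.08} = -1.405, z_{0.66} = 0.4125.
σ = (2.773 − 0.6931)/(0.4125 − (-1.405)) = 1.144.
μ = 0.6931 − (-1.405)·1.144 = 2.301.

μ ≈ 2.301, σ ≈ 1.144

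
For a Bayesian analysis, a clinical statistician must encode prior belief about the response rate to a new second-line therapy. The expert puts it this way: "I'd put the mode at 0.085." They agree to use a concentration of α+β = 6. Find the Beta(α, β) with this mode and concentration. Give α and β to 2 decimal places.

For α,β > 1 the Beta mode is (α−1)/(α+β−2). With α+β = 6, the mode is (α−1)/4.
Set (α−1)/4 = 0.085 → α = 1 + 0.085·4 = 1.34.
β = 6 − α = 4.66.

α = 1.34, β = 4.66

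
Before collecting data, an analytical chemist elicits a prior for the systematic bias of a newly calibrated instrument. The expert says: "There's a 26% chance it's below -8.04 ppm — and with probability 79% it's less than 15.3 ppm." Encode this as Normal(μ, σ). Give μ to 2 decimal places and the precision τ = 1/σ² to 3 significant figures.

The p-quantile of Normal(μ,σ) is μ + z_p·σ, with z_{0.26} = -0.6433 and z_{0.79} = 0.8064.
Eliminate σ: μ = (z₂·x₁ − z₁·x₂)/(z₂ − z₁) = (0.8064·-8.04 − (-0.6433)·15.3)/1.45 = 2.32.
Then σ = (x₂ − x₁)/(z₂ − z₁) = (15.3 − -8.04)/1.45 = 16.10.
Precision τ = 1/σ² = 1/16.1² = 0.00386.

μ = 2.32, τ = 0.00386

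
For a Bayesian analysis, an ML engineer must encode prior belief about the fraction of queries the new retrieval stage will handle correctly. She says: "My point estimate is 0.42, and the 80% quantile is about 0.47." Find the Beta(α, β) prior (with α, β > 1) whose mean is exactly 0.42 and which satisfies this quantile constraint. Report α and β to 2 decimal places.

α ≈ 28.78, β ≈ 39.74

With mean 0.42 fixed, write α = 0.42s, β = 0.58s where s = α+β.
Need P(θ < 0.47) = 0.8 under Beta(0.42s, 0.58s). Normal approximation: (q−m)/√(m(1−m)/s) ≈ z_{0.8} = 0.842, so s ≈ 0.42·0.58·(0.842)²/(0.47−0.42)² = 69.0.
At s = 69.0: P(θ<0.47) ≈ 0.801. Adjusting to match 0.8 gives s ≈ 68.51.
So α = 0.42·68.51 ≈ 28.78, β = 0.58·68.51 ≈ 39.74.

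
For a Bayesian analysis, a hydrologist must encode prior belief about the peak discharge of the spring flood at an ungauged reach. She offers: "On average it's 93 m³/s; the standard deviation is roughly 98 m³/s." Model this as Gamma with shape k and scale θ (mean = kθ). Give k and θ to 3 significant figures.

k ≈ 0.901, θ ≈ 103

For Gamma(k, scale θ): mean = kθ, variance = kθ², so CV = 1/√k.
CV = SD/mean = 98/93 = 1.054, hence k = 1/CV² = 0.901.
Then θ = mean/k = 93/0.901 = 103.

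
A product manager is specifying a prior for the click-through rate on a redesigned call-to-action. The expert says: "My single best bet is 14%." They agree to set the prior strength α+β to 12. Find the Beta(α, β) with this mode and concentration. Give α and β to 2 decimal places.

α = 2.40, β = 9.60

For α,β > 1 the Beta mode is (α−1)/(α+β−2). With α+β = 12, the mode is (α−1)/10.
Set (α−1)/10 = 0.14 → α = 1 + 0.14·10 = 2.40.
β = 12 − α = 9.60.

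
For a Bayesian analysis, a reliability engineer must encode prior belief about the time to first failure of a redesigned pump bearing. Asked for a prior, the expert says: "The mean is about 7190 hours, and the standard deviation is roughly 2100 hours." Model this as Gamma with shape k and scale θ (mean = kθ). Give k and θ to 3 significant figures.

k ≈ 11.7, θ ≈ 613

For Gamma(k, scale θ): mean = kθ, variance = kθ², so CV = 1/√k.
CV = SD/mean = 2100/7190 = 0.2921, hence k = 1/CV² = 11.7.
Then θ = mean/k = 7190/11.7 = 613.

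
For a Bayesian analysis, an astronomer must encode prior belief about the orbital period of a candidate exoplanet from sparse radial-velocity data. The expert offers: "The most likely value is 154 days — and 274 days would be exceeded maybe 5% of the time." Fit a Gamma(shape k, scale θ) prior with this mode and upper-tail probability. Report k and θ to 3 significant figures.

Gamma(k,θ) with k>1 has mode (k−1)θ, so θ = 154/(k−1).
Need P(X < 274) = 0.95 with θ tied to k this way. Start at k = 2, θ = 154: P(X<274) ≈ 0.531.
Too low — raise k to concentrate. Iterating converges to k ≈ 9.4.
Then θ = 154/(9.4−1) ≈ 18.3.

k ≈ 9.4, θ ≈ 18.3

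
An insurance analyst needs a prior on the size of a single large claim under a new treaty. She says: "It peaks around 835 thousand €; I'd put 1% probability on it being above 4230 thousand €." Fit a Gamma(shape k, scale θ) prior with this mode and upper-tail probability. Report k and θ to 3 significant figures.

Gamma(k,θ) with k>1 has mode (k−1)θ, so θ = 835/(k−1).
Need P(X < 4230) = 0.99 with θ tied to k this way. Start at k = 2, θ = 835: P(X<4230) ≈ 0.962.
Too low — raise k to concentrate. Iterating converges to k ≈ 2.48.
Then θ = 835/(2.48−1) ≈ 563.

k ≈ 2.48, θ ≈ 563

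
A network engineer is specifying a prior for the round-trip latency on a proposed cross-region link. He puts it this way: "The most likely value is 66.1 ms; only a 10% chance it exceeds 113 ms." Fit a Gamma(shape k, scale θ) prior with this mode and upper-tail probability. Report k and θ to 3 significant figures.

Gamma(k,θ) with k>1 has mode (k−1)θ, so θ = 66.1/(k−1).
Need P(X < 113) = 0.9 with θ tied to k this way. Start at k = 2, θ = 66.1: P(X<113) ≈ 0.510.
Too low — raise k to concentrate. Iterating converges to k ≈ 7.59.
Then θ = 66.1/(7.59−1) ≈ 10.

k ≈ 7.59, θ ≈ 10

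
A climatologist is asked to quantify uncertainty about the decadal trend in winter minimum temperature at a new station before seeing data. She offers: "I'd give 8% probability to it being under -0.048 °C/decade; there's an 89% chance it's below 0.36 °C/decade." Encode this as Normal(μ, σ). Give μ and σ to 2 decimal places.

The p-quantile of Normal(μ,σ) is μ + z_p·σ, with z_{0.08} = -1.405 and z_{0.89} = 1.227.
Eliminate σ: μ = (z₂·x₁ − z₁·x₂)/(z₂ − z₁) = (1.227·-0.048 − (-1.405)·0.36)/2.632 = 0.17.
Then σ = (x₂ − x₁)/(z₂ − z₁) = (0.36 − -0.048)/2.632 = 0.16.

μ = 0.17, σ = 0.16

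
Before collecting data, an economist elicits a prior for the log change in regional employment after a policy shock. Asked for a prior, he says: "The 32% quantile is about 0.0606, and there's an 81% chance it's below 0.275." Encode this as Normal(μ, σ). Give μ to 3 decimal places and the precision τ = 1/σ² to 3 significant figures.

μ = 0.135, τ = 39.4

The p-quantile of Normal(μ,σ) is μ + z_p·σ, with z_{0.32} = -0.4677 and z_{0.81} = 0.8779.
Eliminate σ: μ = (z₂·x₁ − z₁·x₂)/(z₂ − z₁) = (0.8779·0.0606 − (-0.4677)·0.275)/1.346 = 0.135.
Then σ = (x₂ − x₁)/(z₂ − z₁) = (0.275 − 0.0606)/1.346 = 0.159.
Precision τ = 1/σ² = 1/0.1593² = 39.4.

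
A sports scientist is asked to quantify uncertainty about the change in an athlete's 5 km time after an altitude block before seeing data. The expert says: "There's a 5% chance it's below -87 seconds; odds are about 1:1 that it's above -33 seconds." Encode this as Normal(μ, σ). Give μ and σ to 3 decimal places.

The p-quantile of Normal(μ,σ) is μ + z_p·σ, with z_{0.05} = -1.645 and z_{0.5} = 0.
Eliminate σ: μ = (z₂·x₁ − z₁·x₂)/(z₂ − z₁) = (0·-87 − (-1.645)·-33)/1.645 = -33.000.
Then σ = (x₂ − x₁)/(z₂ − z₁) = (-33 − -87)/1.645 = 32.830.

μ = -33.000, σ = 32.830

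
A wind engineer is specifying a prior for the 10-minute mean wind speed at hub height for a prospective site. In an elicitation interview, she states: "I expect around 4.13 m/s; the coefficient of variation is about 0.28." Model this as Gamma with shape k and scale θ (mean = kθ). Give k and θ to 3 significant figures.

For Gamma(k, scale θ): mean = kθ, variance = kθ², so CV = 1/√k.
CV = 0.28, hence k = 1/CV² = 12.8.
Then θ = mean/k = 4.13/12.8 = 0.324.

k ≈ 12.8, θ ≈ 0.324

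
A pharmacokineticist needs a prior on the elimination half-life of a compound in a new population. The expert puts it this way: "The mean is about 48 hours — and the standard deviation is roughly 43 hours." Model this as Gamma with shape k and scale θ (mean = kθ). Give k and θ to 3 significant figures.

For Gamma(k, scale θ): mean = kθ, variance = kθ², so CV = 1/√k.
CV = SD/mean = 43/48 = 0.8958, hence k = 1/CV² = 1.25.
Then θ = mean/k = 48/1.25 = 38.5.

k ≈ 1.25, θ ≈ 38.5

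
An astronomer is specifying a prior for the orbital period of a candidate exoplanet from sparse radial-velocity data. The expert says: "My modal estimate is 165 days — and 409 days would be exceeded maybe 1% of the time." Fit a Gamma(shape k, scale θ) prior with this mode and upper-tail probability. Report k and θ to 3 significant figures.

k ≈ 6.71, θ ≈ 28.9

Gamma(k,θ) with k>1 has mode (k−1)θ, so θ = 165/(k−1).
Need P(X < 409) = 0.99 with θ tied to k this way. Start at k = 2, θ = 165: P(X<409) ≈ 0.708.
Too low — raise k to concentrate. Iterating converges to k ≈ 6.71.
Then θ = 165/(6.71−1) ≈ 28.9.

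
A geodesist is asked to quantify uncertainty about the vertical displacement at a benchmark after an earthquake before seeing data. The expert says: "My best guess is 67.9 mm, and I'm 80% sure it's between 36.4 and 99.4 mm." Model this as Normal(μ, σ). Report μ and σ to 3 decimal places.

A symmetric 80% interval runs μ ± z·σ with z = 1.282.
Half-width = 31.5, so σ = 31.5/1.282 = 24.580.
μ is the stated best guess, 67.900.

μ = 67.900, σ = 24.580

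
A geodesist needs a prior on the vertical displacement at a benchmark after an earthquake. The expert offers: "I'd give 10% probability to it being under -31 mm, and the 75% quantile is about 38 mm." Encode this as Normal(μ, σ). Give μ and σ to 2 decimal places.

μ = 14.21, σ = 35.28

The p-quantile of Normal(μ,σ) is μ + z_p·σ, with z_{0.1} = -1.282 and z_{0.75} = 0.6745.
Eliminate σ: μ = (z₂·x₁ − z₁·x₂)/(z₂ − z₁) = (0.6745·-31 − (-1.282)·38)/1.956 = 14.21.
Then σ = (x₂ − x₁)/(z₂ − z₁) = (38 − -31)/1.956 = 35.28.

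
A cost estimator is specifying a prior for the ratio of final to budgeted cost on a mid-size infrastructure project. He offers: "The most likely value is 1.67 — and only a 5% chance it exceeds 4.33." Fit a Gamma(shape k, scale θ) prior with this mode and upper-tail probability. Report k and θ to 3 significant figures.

Gamma(k,θ) with k>1 has mode (k−1)θ, so θ = 1.67/(k−1).
Need P(X < 4.33) = 0.95 with θ tied to k this way. Start at k = 2, θ = 1.67: P(X<4.33) ≈ 0.731.
Too low — raise k to concentrate. Iterating converges to k ≈ 3.98.
Then θ = 1.67/(3.98−1) ≈ 0.561.

k ≈ 3.98, θ ≈ 0.561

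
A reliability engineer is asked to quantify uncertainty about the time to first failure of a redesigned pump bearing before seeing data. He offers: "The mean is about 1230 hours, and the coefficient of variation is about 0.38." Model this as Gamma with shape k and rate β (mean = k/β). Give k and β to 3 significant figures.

k ≈ 6.93, β ≈ 0.00563

For Gamma(k, rate β): mean = k/β, variance = k/β², so CV = 1/√k.
CV = 0.38, hence k = 1/CV² = 6.93.
Then β = k/mean = 6.93/1230 = 0.00563.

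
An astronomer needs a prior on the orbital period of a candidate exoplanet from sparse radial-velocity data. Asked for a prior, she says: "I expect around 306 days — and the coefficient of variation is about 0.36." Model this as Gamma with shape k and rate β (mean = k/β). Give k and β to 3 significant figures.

k ≈ 7.72, β ≈ 0.0252

For Gamma(k, rate β): mean = k/β, variance = k/β², so CV = 1/√k.
CV = 0.36, hence k = 1/CV² = 7.72.
Then β = k/mean = 7.72/306 = 0.0252.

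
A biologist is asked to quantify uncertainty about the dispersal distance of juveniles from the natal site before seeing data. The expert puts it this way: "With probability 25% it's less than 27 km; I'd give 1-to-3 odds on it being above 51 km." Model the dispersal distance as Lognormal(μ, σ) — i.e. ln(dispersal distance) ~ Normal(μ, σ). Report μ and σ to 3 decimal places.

μ ≈ 3.614, σ ≈ 0.471

If T ~ Lognormal(μ,σ) then ln T ~ Normal(μ,σ), so the p-quantile of ln T is μ + z_p·σ.
ln(27) = 3.296 and ln(51) = 3.932; z_{0.25} = -0.6745, z_{0.75} = 0.6745.
σ = (3.932 − 3.296)/(0.6745 − (-0.6745)) = 0.471.
μ = 3.296 − (-0.6745)·0.471 = 3.614.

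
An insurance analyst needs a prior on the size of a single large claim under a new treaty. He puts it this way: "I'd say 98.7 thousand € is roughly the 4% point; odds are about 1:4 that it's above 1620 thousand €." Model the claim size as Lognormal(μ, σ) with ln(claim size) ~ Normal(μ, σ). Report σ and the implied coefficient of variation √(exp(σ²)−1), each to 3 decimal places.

σ ≈ 1.079, CV ≈ 1.485

If T ~ Lognormal(μ,σ) then ln T ~ Normal(μ,σ), so the p-quantile of ln T is μ + z_p·σ.
ln(98.7) = 4.592 and ln(1620) = 7.39; z_{0.04} = -1.751, z_{0.8} = 0.8416.
σ = (7.39 − 4.592)/(0.8416 − (-1.751)) = 1.079.
μ = 4.592 − (-1.751)·1.079 = 6.482.
CV = √(exp(σ²)−1) = √(exp(1.1651)−1) = 1.485.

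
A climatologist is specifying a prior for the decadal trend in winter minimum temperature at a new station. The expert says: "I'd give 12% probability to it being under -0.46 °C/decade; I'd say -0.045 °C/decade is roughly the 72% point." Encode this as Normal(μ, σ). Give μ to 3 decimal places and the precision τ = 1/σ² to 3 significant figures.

The p-quantile of Normal(μ,σ) is μ + z_p·σ, with z_{0.12} = -1.175 and z_{0.72} = 0.5828.
Eliminate σ: μ = (z₂·x₁ − z₁·x₂)/(z₂ − z₁) = (0.5828·-0.46 − (-1.175)·-0.045)/1.758 = -0.183.
Then σ = (x₂ − x₁)/(z₂ − z₁) = (-0.045 − -0.46)/1.758 = 0.236.
Precision τ = 1/σ² = 1/0.2361² = 17.9.

μ = -0.183, τ = 17.9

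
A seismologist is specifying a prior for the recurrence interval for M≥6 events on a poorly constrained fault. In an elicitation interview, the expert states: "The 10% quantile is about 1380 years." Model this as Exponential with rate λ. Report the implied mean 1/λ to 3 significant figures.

mean ≈ 13100 years

P(T < 1380.0) = 1 − e^(−λ·1380.0) = 0.1, so λ = −ln(1−0.1)/1380.0 = −ln(0.9)/1380.0 = 7.63e-05.
Mean = 1/λ = 13100 years.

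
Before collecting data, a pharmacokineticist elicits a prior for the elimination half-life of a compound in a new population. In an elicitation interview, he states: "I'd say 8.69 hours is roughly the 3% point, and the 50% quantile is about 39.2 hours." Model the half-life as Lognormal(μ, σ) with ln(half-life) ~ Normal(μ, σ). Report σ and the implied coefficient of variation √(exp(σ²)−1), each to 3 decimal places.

σ ≈ 0.801, CV ≈ 0.948

If T ~ Lognormal(μ,σ) then ln T ~ Normal(μ,σ), so the p-quantile of ln T is μ + z_p·σ.
ln(8.69) = 2.162 and ln(39.2) = 3.669; z_{0.03} = -1.881, z_{0.5} = 0.
σ = (3.669 − 2.162)/(0 − (-1.881)) = 0.801.
μ = 2.162 − (-1.881)·0.801 = 3.669.
CV = √(exp(σ²)−1) = √(exp(0.6416)−1) = 0.948.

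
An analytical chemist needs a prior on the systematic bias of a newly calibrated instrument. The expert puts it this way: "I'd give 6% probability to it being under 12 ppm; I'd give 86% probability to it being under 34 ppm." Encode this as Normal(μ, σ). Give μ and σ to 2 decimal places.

μ = 24.98, σ = 8.35

For Normal(μ,σ), the p-quantile is μ + z_p·σ. Here z_{0.06} = -1.555, z_{0.86} = 1.08.
So 12 = μ − 1.555σ and 34 = μ + 1.08σ.
Subtracting: σ = (34 − 12)/(1.08 − (-1.555)) = 8.35.
Then μ = 12 − (-1.555)·8.35 = 24.98.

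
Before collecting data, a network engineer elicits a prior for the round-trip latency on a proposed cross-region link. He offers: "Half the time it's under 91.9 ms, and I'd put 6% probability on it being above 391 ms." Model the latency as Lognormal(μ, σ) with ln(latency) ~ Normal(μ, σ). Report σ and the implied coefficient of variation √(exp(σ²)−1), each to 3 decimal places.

σ ≈ 0.931, CV ≈ 1.175

If T ~ Lognormal(μ,σ) then ln T ~ Normal(μ,σ), so the p-quantile of ln T is μ + z_p·σ.
ln(91.9) = 4.521 and ln(391) = 5.969; z_{0.5} = 0, z_{0.94} = 1.555.
σ = (5.969 − 4.521)/(1.555 − (0)) = 0.931.
μ = 4.521 − (0)·0.931 = 4.521.
CV = √(exp(σ²)−1) = √(exp(0.8674)−1) = 1.175.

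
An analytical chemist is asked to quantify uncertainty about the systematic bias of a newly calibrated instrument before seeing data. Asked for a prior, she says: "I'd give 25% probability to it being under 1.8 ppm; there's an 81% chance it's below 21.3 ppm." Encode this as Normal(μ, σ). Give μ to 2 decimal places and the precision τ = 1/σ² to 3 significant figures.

The p-quantile of Normal(μ,σ) is μ + z_p·σ, with z_{0.25} = -0.6745 and z_{0.81} = 0.8779.
Eliminate σ: μ = (z₂·x₁ − z₁·x₂)/(z₂ − z₁) = (0.8779·1.8 − (-0.6745)·21.3)/1.552 = 10.27.
Then σ = (x₂ − x₁)/(z₂ − z₁) = (21.3 − 1.8)/1.552 = 12.56.
Precision τ = 1/σ² = 1/12.56² = 0.00634.

μ = 10.27, τ = 0.00634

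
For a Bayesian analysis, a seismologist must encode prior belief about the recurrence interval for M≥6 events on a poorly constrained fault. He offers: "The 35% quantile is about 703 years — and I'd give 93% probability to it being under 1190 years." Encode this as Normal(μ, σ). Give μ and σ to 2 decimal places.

For Normal(μ,σ), the p-quantile is μ + z_p·σ. Here z_{0.35} = -0.3853, z_{0.93} = 1.476.
So 703 = μ − 0.3853σ and 1190 = μ + 1.476σ.
Subtracting: σ = (1190 − 703)/(1.476 − (-0.3853)) = 261.67.
Then μ = 703 − (-0.3853)·261.67 = 803.83.

μ = 803.83, σ = 261.67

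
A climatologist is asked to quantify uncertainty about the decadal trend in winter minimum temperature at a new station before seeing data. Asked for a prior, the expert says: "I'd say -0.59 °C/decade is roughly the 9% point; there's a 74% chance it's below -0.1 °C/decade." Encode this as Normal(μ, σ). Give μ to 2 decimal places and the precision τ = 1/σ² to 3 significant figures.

For Normal(μ,σ), the p-quantile is μ + z_p·σ. Here z_{0.09} = -1.341, z_{0.74} = 0.6433.
So -0.59 = μ − 1.341σ and -0.1 = μ + 0.6433σ.
Subtracting: σ = (-0.1 − -0.59)/(0.6433 − (-1.341)) = 0.25.
Then μ = -0.59 − (-1.341)·0.25 = -0.26.
Precision τ = 1/σ² = 1/0.247² = 16.4.

μ = -0.26, τ = 16.4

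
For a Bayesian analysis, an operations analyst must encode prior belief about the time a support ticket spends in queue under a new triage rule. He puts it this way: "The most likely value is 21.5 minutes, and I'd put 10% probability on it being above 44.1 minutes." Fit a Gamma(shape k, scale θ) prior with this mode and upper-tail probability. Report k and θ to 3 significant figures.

Gamma(k,θ) with k>1 has mode (k−1)θ, so θ = 21.5/(k−1).
Need P(X < 44.1) = 0.9 with θ tied to k this way. Start at k = 2, θ = 21.5: P(X<44.1) ≈ 0.608.
Too low — raise k to concentrate. Iterating converges to k ≈ 4.72.
Then θ = 21.5/(4.72−1) ≈ 5.78.

k ≈ 4.72, θ ≈ 5.78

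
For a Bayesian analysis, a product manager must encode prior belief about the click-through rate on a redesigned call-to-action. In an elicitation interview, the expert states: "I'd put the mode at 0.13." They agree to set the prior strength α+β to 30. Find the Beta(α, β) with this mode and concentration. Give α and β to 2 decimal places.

α = 4.64, β = 25.36

For α,β > 1 the Beta mode is (α−1)/(α+β−2). With α+β = 30, the mode is (α−1)/28.
Set (α−1)/28 = 0.13 → α = 1 + 0.13·28 = 4.64.
β = 30 − α = 25.36.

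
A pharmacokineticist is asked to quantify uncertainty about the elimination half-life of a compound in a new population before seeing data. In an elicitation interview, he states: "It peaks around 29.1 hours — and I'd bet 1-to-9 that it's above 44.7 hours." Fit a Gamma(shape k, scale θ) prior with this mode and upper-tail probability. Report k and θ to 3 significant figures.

Gamma(k,θ) with k>1 has mode (k−1)θ, so θ = 29.1/(k−1).
Need P(X < 44.7) = 0.9 with θ tied to k this way. Start at k = 2, θ = 29.1: P(X<44.7) ≈ 0.454.
Too low — raise k to concentrate. Iterating converges to k ≈ 11.1.
Then θ = 29.1/(11.1−1) ≈ 2.87.

k ≈ 11.1, θ ≈ 2.87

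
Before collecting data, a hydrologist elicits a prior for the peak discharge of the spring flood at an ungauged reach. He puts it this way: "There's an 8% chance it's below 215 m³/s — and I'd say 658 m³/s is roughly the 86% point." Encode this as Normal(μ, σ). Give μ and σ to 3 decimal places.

μ = 465.442, σ = 178.242

The p-quantile of Normal(μ,σ) is μ + z_p·σ, with z_{0.08} = -1.405 and z_{0.86} = 1.08.
Eliminate σ: μ = (z₂·x₁ − z₁·x₂)/(z₂ − z₁) = (1.08·215 − (-1.405)·658)/2.485 = 465.442.
Then σ = (x₂ − x₁)/(z₂ − z₁) = (658 − 215)/2.485 = 178.242.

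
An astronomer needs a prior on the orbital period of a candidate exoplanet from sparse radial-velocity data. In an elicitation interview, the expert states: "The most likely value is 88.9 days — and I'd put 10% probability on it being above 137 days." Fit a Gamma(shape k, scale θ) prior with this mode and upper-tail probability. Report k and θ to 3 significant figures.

Gamma(k,θ) with k>1 has mode (k−1)θ, so θ = 88.9/(k−1).
Need P(X < 137) = 0.9 with θ tied to k this way. Start at k = 2, θ = 88.9: P(X<137) ≈ 0.456.
Too low — raise k to concentrate. Iterating converges to k ≈ 11.
Then θ = 88.9/(11−1) ≈ 8.9.

k ≈ 11, θ ≈ 8.9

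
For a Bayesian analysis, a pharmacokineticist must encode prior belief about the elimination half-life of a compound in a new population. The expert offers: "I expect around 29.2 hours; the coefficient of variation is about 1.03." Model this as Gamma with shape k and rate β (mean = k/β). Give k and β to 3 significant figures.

k ≈ 0.943, β ≈ 0.0323

For Gamma(k, rate β): mean = k/β, variance = k/β², so CV = 1/√k.
CV = 1.03, hence k = 1/CV² = 0.943.
Then β = k/mean = 0.943/29.2 = 0.0323.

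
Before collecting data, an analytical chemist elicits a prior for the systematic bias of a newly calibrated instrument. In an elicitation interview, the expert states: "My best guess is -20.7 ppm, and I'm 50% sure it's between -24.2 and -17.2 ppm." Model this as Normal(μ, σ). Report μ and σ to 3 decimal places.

A symmetric 50% interval runs μ ± z·σ with z = 0.6745.
Half-width = 3.5, so σ = 3.5/0.6745 = 5.189.
μ is the stated best guess, -20.700.

μ = -20.700, σ = 5.189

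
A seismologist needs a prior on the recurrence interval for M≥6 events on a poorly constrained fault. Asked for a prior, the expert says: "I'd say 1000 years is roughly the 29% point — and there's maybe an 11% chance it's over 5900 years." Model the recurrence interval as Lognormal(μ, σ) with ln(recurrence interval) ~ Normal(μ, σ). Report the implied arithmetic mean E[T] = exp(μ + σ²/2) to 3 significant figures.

If T ~ Lognormal(μ,σ) then ln T ~ Normal(μ,σ), so the p-quantile of ln T is μ + z_p·σ.
ln(1000) = 6.908 and ln(5900) = 8.683; z_{0.29} = -0.5534, z_{0.89} = 1.227.
σ = (8.683 − 6.908)/(1.227 − (-0.5534)) = 0.997.
μ = 6.908 − (-0.5534)·0.997 = 7.460.
E[T] = exp(μ + σ²/2) = exp(7.460 + 0.4972) = 2850 years.

E[T] ≈ 2850 years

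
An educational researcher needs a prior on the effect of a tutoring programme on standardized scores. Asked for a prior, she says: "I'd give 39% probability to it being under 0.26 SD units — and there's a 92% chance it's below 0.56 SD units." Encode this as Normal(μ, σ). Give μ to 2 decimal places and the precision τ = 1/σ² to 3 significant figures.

For Normal(μ,σ), the p-quantile is μ + z_p·σ. Here z_{0.39} = -0.2793, z_{0.92} = 1.405.
So 0.26 = μ − 0.2793σ and 0.56 = μ + 1.405σ.
Subtracting: σ = (0.56 − 0.26)/(1.405 − (-0.2793)) = 0.18.
Then μ = 0.26 − (-0.2793)·0.18 = 0.31.
Precision τ = 1/σ² = 1/0.1781² = 31.5.

μ = 0.31, τ = 31.5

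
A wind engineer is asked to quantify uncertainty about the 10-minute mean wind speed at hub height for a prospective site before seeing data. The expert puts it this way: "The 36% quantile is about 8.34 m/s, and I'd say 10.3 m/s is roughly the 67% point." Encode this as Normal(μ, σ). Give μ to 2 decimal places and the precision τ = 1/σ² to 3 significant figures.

μ = 9.22, τ = 0.166

For Normal(μ,σ), the p-quantile is μ + z_p·σ. Here z_{0.36} = -0.3585, z_{0.67} = 0.4399.
So 8.34 = μ − 0.3585σ and 10.3 = μ + 0.4399σ.
Subtracting: σ = (10.3 − 8.34)/(0.4399 − (-0.3585)) = 2.45.
Then μ = 8.34 − (-0.3585)·2.45 = 9.22.
Precision τ = 1/σ² = 1/2.455² = 0.166.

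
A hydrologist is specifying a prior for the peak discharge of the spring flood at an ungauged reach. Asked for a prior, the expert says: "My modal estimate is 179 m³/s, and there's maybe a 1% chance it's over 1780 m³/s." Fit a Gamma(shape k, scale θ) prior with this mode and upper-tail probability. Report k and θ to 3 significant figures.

Gamma(k,θ) with k>1 has mode (k−1)θ, so θ = 179/(k−1).
Need P(X < 1780) = 0.99 with θ tied to k this way. Start at k = 2, θ = 179: P(X<1780) ≈ 0.999.
Too high — lower k to spread out. Iterating converges to k ≈ 1.59.
Then θ = 179/(1.59−1) ≈ 304.

k ≈ 1.59, θ ≈ 304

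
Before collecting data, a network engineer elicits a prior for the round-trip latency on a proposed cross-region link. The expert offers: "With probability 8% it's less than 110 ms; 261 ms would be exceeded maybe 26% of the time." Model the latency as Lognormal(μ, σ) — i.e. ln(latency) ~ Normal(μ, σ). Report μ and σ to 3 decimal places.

If T ~ Lognormal(μ,σ) then ln T ~ Normal(μ,σ), so the p-quantile of ln T is μ + z_p·σ.
ln(110) = 4.7 and ln(261) = 5.565; z_{0.08} = -1.405, z_{0.74} = 0.6433.
σ = (5.565 − 4.7)/(0.6433 − (-1.405)) = 0.422.
μ = 4.7 − (-1.405)·0.422 = 5.293.

μ ≈ 5.293, σ ≈ 0.422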